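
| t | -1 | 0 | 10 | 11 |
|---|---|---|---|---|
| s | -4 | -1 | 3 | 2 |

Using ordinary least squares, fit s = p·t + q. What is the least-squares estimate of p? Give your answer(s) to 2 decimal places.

From the data, Σt·t = 222, Σt = 20, Σ1 = 4.
For Xᵀs: Σt·s = 56, Σs = 0.
Δ = 222·4 − 20² = 488.
p = (56·4 − 20·0)/488 = 28/61; q = (222·0 − 20·56)/488 = -140/61.

p = 0.46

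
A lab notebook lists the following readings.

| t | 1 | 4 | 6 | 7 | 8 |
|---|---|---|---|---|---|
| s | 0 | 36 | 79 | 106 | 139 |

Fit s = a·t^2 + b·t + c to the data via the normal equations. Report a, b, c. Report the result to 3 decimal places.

Entries of XᵀX: Σt^2·t^2 = 8050, Σt^2·t = 1136, Σt^2 = 166, Σt·t = 166, Σt = 26, Σ1 = 5.
Moment sums: Σt^2·s = 17510, Σt·s = 2472, Σs = 360.
Solving the 3×3 system (Gaussian elimination) gives a = 853/429, b = 802/429, c = -534/143.

a = 1.988, b = 1.869, c = -3.734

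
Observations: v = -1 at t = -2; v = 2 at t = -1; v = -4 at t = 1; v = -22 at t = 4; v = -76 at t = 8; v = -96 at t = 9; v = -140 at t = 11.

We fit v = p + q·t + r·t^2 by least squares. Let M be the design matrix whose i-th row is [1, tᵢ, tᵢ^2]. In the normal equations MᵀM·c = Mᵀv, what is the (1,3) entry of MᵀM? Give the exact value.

Row 1 ↔ basis 1, column 3 ↔ basis t^2, so (MᵀM)_{1,3} = Σᵢ t^2 = (1)·(4) + (1)·(1) + (1)·(1) + (1)·(16) + (1)·(64) + (1)·(81) + (1)·(121) = 288.

288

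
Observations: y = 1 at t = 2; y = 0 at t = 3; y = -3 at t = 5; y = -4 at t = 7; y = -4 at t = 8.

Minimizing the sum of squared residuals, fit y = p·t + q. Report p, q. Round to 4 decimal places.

Setting ∂/∂p … = 0 gives: 151·p + 25·q = -73;  25·p + 5·q = -10.
(Σt·t = 151, Σt = 25, Σ1 = 5, Σt·y = -73, Σy = -10.)
Eliminating q: 5·(row 1) − 25·(row 2) gives 130·p = 5·(-73) − 25·(-10) = -115, so p = -23/26.
Then q = ((-10) − 25·(-23/26))/5 = 63/26.

p = -0.8846, q = 2.4231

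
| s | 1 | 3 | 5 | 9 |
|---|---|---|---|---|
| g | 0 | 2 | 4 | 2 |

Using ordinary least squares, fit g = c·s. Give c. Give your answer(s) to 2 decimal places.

Compute the Gram sums: Σs·s = 116.
Moment sums: Σs·g = 44.
Hence c = 44 / 116 ≈ 0.37931.

c = 0.38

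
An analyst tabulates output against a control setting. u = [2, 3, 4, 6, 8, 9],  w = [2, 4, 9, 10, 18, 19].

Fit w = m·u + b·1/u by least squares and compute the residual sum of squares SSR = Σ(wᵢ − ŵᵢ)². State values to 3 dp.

Entries of MᵀM: Σu·u = 210, Σu·1/u = 6, Σ1/u·1/u = 2485/5184.
Right-hand side: Σu·w = 427, Σ1/u·w = 191/18.
Normal equations: [[210, 6]; [6, 2485/5184]]·[m, b]ᵀ = [427, 191/18]ᵀ.
Δ = 210·(2485/5184) − 6² = 55871/864.
m = (427·(2485/5184) − 6·(191/18))/(55871/864) = 731047/335226; b = (210·(191/18) − 6·427)/(55871/864) = -288288/55871.
Residuals: 36611/167613, -91887/111742, 262639/167613, -124289/55871, 200954/167613, -5979/111742; SSR = 3207503/335226.

SSR = 9.568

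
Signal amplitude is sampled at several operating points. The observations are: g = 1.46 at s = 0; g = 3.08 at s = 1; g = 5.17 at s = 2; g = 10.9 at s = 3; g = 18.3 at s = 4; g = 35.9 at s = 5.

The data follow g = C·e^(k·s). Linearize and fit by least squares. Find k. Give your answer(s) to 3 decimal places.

k = 0.632

Taking logs, ln g = k·s + ln C, so regress ln g on s.
AᵀA = [[55.0000, 15.0000]; [15.0000, 6]], rhs = [41.1083, 12.0226]ᵀ  (here Σs = 15.0000, Σ(s)² = 55.0000, Σln g = 12.0226, Σs·ln g = 41.1083).
Solving (det = 105.0000): k = 0.63152, ln C = 0.42497.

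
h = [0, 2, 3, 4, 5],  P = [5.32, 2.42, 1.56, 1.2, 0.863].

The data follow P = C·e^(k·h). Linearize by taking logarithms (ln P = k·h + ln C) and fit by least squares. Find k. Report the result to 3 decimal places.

k = -0.365

Let Y = ln P. Fitting Y = k·h + ln C by least squares:
Σh = 14.0000, Σ(h)² = 54.0000, Σln P = 3.0349, Σh·ln P = 3.0942.
Equations: 54.0000·k + 14.0000·ln C = 3.0942;  14.0000·k + 5·ln C = 3.0349.
Solving (det = 74.0000): k = -0.36511, ln C = 1.62928.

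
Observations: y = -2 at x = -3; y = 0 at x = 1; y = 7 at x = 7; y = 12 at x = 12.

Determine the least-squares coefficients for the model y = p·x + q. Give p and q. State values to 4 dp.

The normal equations are: 203·p + 17·q = 199;  17·p + 4·q = 17.
(Σx·x = 203, Σx = 17, Σ1 = 4, Σx·y = 199, Σy = 17.)
Determinant 203·4 − 17² = 523.
p = (199·4 − 17·17)/523 = 507/523; q = (203·17 − 17·199)/523 = 68/523.

p = 0.9694, q = 0.1300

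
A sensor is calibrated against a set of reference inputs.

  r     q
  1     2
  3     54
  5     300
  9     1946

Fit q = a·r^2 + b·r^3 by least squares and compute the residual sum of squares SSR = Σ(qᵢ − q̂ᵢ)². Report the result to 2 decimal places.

Normal-equation sums: Σr^2·r^2 = 7268, Σr^2·r^3 = 62418, Σr^3·r^3 = 547796.
Moment sums: Σr^2·q = 165614, Σr^3·q = 1457594.
det = 7268·547796 − 62418² = 85374604.
a = (165614·547796 − 62418·1457594)/85374604 = -64353887/21343651; b = (7268·1457594 − 62418·165614)/85374604 = 64124635/21343651.
Residuals: 42916554/21343651, 53856/3049093, -3636900/21343651, 550778/21343651; SSR = 86934664/21343651.

SSR = 4.07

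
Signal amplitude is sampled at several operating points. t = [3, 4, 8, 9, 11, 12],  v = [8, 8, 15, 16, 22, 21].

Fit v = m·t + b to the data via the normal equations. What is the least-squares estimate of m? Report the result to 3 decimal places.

Compute the Gram sums: Σt·t = 435, Σt = 47, Σ1 = 6.
Right-hand side: Σt·v = 814, Σv = 90.
Normal equations: [[435, 47]; [47, 6]]·[m, b]ᵀ = [814, 90]ᵀ.
Determinant 435·6 − 47² = 401.
m = (814·6 − 47·90)/401 = 654/401; b = (435·90 − 47·814)/401 = 892/401.

m = 1.631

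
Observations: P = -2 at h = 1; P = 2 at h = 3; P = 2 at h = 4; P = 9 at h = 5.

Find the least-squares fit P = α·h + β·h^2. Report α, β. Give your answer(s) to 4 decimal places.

α = -2.1492, β = 0.7678

XᵀX·[α, β]ᵀ = XᵀP reads: 51·α + 217·β = 57;  217·α + 963·β = 273.
Eliminating β: 963·(row 1) − 217·(row 2) gives 2024·α = 963·57 − 217·273 = -4350, so α = -2175/1012.
Then β = (273 − 217·(-2175/1012))/963 = 777/1012.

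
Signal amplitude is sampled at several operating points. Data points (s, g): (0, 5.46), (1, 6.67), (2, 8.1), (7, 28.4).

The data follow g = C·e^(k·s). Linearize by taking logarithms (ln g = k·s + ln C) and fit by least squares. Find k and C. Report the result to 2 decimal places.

Taking logs, ln g = k·s + ln C, so regress ln g on s.
XᵀX = [[54.0000, 10.0000]; [10.0000, 4]], rhs = [29.5061, 9.0333]ᵀ  (here Σs = 10.0000, Σ(s)² = 54.0000, Σln g = 9.0333, Σs·ln g = 29.5061).
Solving (det = 116.0000): k = 0.23872, ln C = 1.66154, so C = exp(1.66154) = 5.26742.

k = 0.24, C = 5.27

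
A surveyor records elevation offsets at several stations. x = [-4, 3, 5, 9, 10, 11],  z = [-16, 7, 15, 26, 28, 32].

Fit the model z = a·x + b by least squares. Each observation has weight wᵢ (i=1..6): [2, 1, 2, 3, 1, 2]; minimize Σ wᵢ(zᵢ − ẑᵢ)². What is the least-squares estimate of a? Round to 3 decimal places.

a = 3.184

From the data, Σwᵢ·x·x = 676, Σwᵢ·x = 64, Σwᵢ·1 = 11.
For AᵀWz: Σwᵢ·x·z = 1985, Σwᵢ·z = 175.
det = 676·11 − 64² = 3340.
a = (1985·11 − 64·175)/3340 = 2127/668; b = (676·175 − 64·1985)/3340 = -437/167.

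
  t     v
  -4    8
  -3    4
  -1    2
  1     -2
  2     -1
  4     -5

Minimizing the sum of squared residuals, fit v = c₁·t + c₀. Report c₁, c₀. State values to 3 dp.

c₁ = -1.473, c₀ = 0.754

Compute the Gram sums: Σt·t = 47, Σt = -1, Σ1 = 6.
Right-hand side: Σt·v = -70, Σv = 6.
Determinant 47·6 − (-1)² = 281.
c₁ = ((-70)·6 − (-1)·6)/281 = -414/281; c₀ = (47·6 − (-1)·(-70))/281 = 212/281.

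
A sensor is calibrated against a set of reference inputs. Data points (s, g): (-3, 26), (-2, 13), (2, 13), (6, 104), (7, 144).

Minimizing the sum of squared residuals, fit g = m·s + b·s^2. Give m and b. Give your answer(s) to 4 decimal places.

m = -0.0443, b = 2.9295

The normal system MᵀM·[m, b]ᵀ = Mᵀg is [[102, 532]; [532, 3810]]·[m, b]ᵀ = [1554, 11138]ᵀ.
Determinant 102·3810 − 532² = 105596.
m = (1554·3810 − 532·11138)/105596 = -1169/26399; b = (102·11138 − 532·1554)/105596 = 77337/26399.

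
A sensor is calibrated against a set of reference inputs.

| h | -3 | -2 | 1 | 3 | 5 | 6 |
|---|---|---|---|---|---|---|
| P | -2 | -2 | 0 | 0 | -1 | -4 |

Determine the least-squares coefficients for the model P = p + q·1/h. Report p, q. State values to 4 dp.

p = -1.7144, q = 1.4843

Sums needed: Σ1 = 6, Σ1/h = 13/15, Σ1/h·1/h = 77/50.
For MᵀP: ΣP = -9, Σ1/h·P = 4/5.
So MᵀM·[p, q]ᵀ = MᵀP: [[6, 13/15]; [13/15, 77/50]]·[p, q]ᵀ = [-9, 4/5]ᵀ.
Determinant 6·(77/50) − (13/15)² = 382/45.
p = ((-9)·(77/50) − (13/15)·(4/5))/(382/45) = -6549/3820; q = (6·(4/5) − (13/15)·(-9))/(382/45) = 567/382.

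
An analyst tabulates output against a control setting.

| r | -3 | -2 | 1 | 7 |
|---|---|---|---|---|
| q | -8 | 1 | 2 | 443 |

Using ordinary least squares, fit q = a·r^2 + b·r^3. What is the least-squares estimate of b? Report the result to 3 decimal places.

b = 0.991

Setting ∂/∂a … = 0 gives: 2499·a + 16533·b = 21641;  16533·a + 118443·b = 152159.
det = 2499·118443 − 16533² = 22648968.
a = (21641·118443 − 16533·152159)/22648968 = 1982509/943707; b = (2499·152159 − 16533·21641)/22648968 = 935612/943707.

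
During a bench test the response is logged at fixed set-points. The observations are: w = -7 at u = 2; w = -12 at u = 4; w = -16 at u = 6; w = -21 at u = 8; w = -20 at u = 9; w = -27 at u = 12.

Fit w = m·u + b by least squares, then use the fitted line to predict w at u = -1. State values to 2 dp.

ŵ = -1.92

Compute the Gram sums: Σu·u = 345, Σu = 41, Σ1 = 6.
And Σu·w = -830, Σw = -103.
XᵀX·[m, b]ᵀ = Xᵀw becomes [[345, 41]; [41, 6]]·[m, b]ᵀ = [-830, -103]ᵀ.
det = 345·6 − 41² = 389.
m = ((-830)·6 − 41·(-103))/389 = -757/389; b = (345·(-103) − 41·(-830))/389 = -1505/389.
At u = -1: ŵ = (-757/389)·(-1) + (-1505/389)·(1) = -748/389.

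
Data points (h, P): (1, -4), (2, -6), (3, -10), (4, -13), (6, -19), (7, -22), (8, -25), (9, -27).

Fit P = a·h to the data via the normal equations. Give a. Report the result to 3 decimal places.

The normal system AᵀA·[a]ᵀ = AᵀP is [[260]]·[a]ᵀ = [-809]ᵀ.
Hence a = -809 / 260 ≈ -3.11154.

a = -3.112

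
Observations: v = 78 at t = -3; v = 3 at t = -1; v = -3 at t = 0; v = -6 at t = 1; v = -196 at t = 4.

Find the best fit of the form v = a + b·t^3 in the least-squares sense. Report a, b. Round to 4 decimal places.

a = -2.4671, b = -3.0180

AᵀA·[a, b]ᵀ = Aᵀv reads: 5·a + 37·b = -124;  37·a + 4827·b = -14659.
Δ = 5·4827 − 37² = 22766.
a = ((-124)·4827 − 37·(-14659))/22766 = -56165/22766; b = (5·(-14659) − 37·(-124))/22766 = -68707/22766.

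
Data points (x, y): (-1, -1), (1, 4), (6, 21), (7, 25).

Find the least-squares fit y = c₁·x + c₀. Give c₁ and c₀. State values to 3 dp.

Forming MᵀM = [[87, 13]; [13, 4]] and Mᵀy = [306, 49]ᵀ gives MᵀM·[c₁, c₀]ᵀ = Mᵀy.
det = 87·4 − 13² = 179.
c₁ = (306·4 − 13·49)/179 = 587/179; c₀ = (87·49 − 13·306)/179 = 285/179.

c₁ = 3.279, c₀ = 1.592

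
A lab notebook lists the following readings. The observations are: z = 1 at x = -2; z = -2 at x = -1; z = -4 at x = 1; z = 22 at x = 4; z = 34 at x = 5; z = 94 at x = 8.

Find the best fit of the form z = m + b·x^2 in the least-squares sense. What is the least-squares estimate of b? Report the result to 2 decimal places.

The normal system MᵀM·[m, b]ᵀ = Mᵀz is [[6, 111]; [111, 4995]]·[m, b]ᵀ = [145, 7216]ᵀ.
det = 6·4995 − 111² = 17649.
m = (145·4995 − 111·7216)/17649 = -691/159; b = (6·7216 − 111·145)/17649 = 9067/5883.

b = 1.54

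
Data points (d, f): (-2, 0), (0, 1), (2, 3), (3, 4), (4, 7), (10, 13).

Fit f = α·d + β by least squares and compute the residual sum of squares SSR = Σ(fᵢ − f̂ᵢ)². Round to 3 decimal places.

SSR = 3.183

Sums needed: Σd·d = 133, Σd = 17, Σ1 = 6.
For Xᵀf: Σd·f = 176, Σf = 28.
So XᵀX·[α, β]ᵀ = Xᵀf: [[133, 17]; [17, 6]]·[α, β]ᵀ = [176, 28]ᵀ.
Eliminating β: 6·(row 1) − 17·(row 2) gives 509·α = 6·176 − 17·28 = 580, so α = 580/509.
Then β = (28 − 17·(580/509))/6 = 732/509.
Residuals: 428/509, -223/509, -365/509, -436/509, 511/509, 85/509; SSR = 1620/509.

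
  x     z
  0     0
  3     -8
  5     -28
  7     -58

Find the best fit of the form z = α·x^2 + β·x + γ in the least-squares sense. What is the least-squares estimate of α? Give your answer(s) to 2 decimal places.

α = -1.38

Setting ∂/∂α … = 0 gives: 3107·α + 495·β + 83·γ = -3614;  495·α + 83·β + 15·γ = -570;  83·α + 15·β + 4·γ = -94.
Solving the 3×3 system (Gaussian elimination) gives α = -4533/3278, β = 4485/3278, γ = 104/1639.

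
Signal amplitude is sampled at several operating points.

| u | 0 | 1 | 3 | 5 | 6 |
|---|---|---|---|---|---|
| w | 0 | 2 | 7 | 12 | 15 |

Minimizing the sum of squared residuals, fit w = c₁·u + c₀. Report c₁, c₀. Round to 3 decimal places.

c₁ = 2.500, c₀ = -0.300

Sums needed: Σu·u = 71, Σu = 15, Σ1 = 5.
Moment sums: Σu·w = 173, Σw = 36.
Normal equations: [[71, 15]; [15, 5]]·[c₁, c₀]ᵀ = [173, 36]ᵀ.
Δ = 71·5 − 15² = 130.
c₁ = (173·5 − 15·36)/130 = 5/2; c₀ = (71·36 − 15·173)/130 = -3/10.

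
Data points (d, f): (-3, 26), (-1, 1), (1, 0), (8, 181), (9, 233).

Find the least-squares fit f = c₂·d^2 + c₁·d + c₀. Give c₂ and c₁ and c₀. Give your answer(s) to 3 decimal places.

c₂ = 2.975, c₁ = -0.693, c₀ = -2.679

Normal-equation sums: Σd^2·d^2 = 10740, Σd^2·d = 1214, Σd^2 = 156, Σd·d = 156, Σd = 14, Σ1 = 5.
And Σd^2·f = 30692, Σd·f = 3466, Σf = 441.
So XᵀX·[c₂, c₁, c₀]ᵀ = Xᵀf: [[10740, 1214, 156]; [1214, 156, 14]; [156, 14, 5]]·[c₂, c₁, c₀]ᵀ = [30692, 3466, 441]ᵀ.
Row-reducing yields c₂ = 304578/102379, c₁ = -70976/102379, c₀ = -274273/102379.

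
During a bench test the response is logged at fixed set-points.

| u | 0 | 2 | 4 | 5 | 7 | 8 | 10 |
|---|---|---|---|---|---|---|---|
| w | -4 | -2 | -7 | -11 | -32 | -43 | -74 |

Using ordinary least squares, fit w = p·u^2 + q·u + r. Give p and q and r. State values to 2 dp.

Setting ∂/∂p … = 0 gives: 17394·p + 2052·q + 258·r = -12115;  2052·p + 258·q + 36·r = -1395;  258·p + 36·q + 7·r = -173.
Row-reducing yields p = -1231/1158, q = 1407/386, r = -826/193.

p = -1.06, q = 3.65, r = -4.28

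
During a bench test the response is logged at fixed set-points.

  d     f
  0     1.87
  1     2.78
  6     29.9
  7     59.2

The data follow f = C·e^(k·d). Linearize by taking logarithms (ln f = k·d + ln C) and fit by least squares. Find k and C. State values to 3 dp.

k = 0.487, C = 1.779

Linearized form: ln f = k·d + ln C. From the 4 transformed points,
Sums: Σd = 14.0000, Σ(d)² = 86.0000, Σln f = 9.1272, Σd·ln f = 49.9761.
Normal system: [[86.0000, 14.0000]; [14.0000, 4]]·[k, ln C]ᵀ = [49.9761, 9.1272]ᵀ.
Solving (det = 148.0000): k = 0.48732, ln C = 0.57616, so C = exp(0.57616) = 1.77920.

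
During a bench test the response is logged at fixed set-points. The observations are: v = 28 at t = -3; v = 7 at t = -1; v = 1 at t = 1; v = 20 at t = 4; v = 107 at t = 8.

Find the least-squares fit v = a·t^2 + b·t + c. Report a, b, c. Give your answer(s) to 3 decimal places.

a = 2.032, b = -3.076, c = 1.156

The normal system AᵀA·[a, b, c]ᵀ = Aᵀv is [[4435, 549, 91]; [549, 91, 9]; [91, 9, 5]]·[a, b, c]ᵀ = [7428, 846, 163]ᵀ.
Row-reducing yields a = 18883/9293, b = -57177/18586, c = 21481/18586.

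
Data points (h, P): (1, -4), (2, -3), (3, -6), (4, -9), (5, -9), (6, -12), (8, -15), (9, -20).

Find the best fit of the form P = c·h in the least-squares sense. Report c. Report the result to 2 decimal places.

c = -2.04

From the data, Σh·h = 236.
Moment sums: Σh·P = -481.
Normal equations: [[236]]·[c]ᵀ = [-481]ᵀ.
c = (-481)/236 = -2.03814.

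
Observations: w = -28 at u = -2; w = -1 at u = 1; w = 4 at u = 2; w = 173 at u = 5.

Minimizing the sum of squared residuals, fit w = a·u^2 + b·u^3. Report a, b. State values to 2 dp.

a = -3.01, b = 1.99

MᵀM·[a, b]ᵀ = Mᵀw reads: 658·a + 3126·b = 4228;  3126·a + 15754·b = 21880.
(Σu^2·u^2 = 658, Σu^2·u^3 = 3126, Σu^3·u^3 = 15754, Σu^2·w = 4228, Σu^3·w = 21880.)
det = 658·15754 − 3126² = 594256.
a = (4228·15754 − 3126·21880)/594256 = -223621/74282; b = (658·21880 − 3126·4228)/594256 = 147539/74282.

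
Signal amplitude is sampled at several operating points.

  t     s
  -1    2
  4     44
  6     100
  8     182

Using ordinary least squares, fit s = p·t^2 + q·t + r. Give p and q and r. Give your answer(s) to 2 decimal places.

The normal equations are: 5649·p + 791·q + 117·r = 15954;  791·p + 117·q + 17·r = 2230;  117·p + 17·q + 4·r = 328.
Inverting the 3×3 Gram matrix, [p, q, r]ᵀ = [39035/13358, -6687/13358, -8999/6679]ᵀ.

p = 2.92, q = -0.50, r = -1.35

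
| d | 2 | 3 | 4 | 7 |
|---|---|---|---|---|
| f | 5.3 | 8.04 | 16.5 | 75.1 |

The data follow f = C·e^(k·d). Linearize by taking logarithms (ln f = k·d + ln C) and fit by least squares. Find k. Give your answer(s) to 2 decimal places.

k = 0.54

Linearized form: ln f = k·d + ln C. From the 4 transformed points,
Σd = 16.0000, Σ(d)² = 78.0000, Σln f = 10.8743, Σd·ln f = 51.0339.
Equations: 78.0000·k + 16.0000·ln C = 51.0339;  16.0000·k + 4·ln C = 10.8743.
Δ = 78.0000·4 − (16.0000)² = 56.0000; k = (51.0339·4 − 16.0000·10.8743)/56.0000 = 0.53833, ln C = (78.0000·10.8743 − 16.0000·51.0339)/56.0000 = 0.56526.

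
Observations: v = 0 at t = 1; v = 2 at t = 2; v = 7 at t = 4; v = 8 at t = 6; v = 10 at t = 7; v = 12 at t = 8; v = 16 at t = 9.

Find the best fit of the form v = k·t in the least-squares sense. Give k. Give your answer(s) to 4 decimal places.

k = 1.5538

Forming AᵀA = [[251]] and Aᵀv = [390]ᵀ gives AᵀA·[k]ᵀ = Aᵀv.
k = 390/251 = 1.55378.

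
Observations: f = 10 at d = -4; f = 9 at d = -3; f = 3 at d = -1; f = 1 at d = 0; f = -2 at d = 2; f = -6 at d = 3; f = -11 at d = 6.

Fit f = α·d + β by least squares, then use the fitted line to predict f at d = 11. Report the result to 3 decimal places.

f̂ = -22.333

Sums needed: Σd·d = 75, Σd = 3, Σ1 = 7.
And Σd·f = -158, Σf = 4.
So AᵀA·[α, β]ᵀ = Aᵀf: [[75, 3]; [3, 7]]·[α, β]ᵀ = [-158, 4]ᵀ.
Δ = 75·7 − 3² = 516.
α = ((-158)·7 − 3·4)/516 = -13/6; β = (75·4 − 3·(-158))/516 = 3/2.
At d = 11: f̂ = (-13/6)·(11) + (3/2)·(1) = -67/3.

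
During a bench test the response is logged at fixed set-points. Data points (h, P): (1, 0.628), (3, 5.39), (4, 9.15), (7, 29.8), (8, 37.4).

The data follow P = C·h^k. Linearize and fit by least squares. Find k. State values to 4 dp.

k = 1.9729

With ln Pᵢ as the transformed response and ln hᵢ as the regressor:
Σln h = 6.5103, Σ(ln h)² = 11.2394, Σln P = 10.4493, Σln h·ln P = 19.0560.
Equations: 11.2394·k + 6.5103·ln C = 19.0560;  6.5103·k + 5·ln C = 10.4493.
Solving (det = 13.8136): k = 1.97290, ln C = -0.47897.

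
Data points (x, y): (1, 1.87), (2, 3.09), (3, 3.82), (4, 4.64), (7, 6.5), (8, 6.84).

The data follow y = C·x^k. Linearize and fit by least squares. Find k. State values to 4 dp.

k = 0.6216

With ln yᵢ as the transformed response and ln xᵢ as the regressor:
Sums: Σln x = 7.2034, Σ(ln x)² = 11.7199, Σln y = 8.4237, Σln x·ln y = 12.0227.
Normal system: [[11.7199, 7.2034]; [7.2034, 6]]·[k, ln C]ᵀ = [12.0227, 8.4237]ᵀ.
Slope k = (n·Σln x·ln y − Σln x·Σln y)/(n·Σ(ln x)² − (Σln x)²) = (6·12.0227 − 7.2034·8.4237)/18.4301 = 0.62164; ln C = (Σln y − k·Σln x)/n = 0.65763.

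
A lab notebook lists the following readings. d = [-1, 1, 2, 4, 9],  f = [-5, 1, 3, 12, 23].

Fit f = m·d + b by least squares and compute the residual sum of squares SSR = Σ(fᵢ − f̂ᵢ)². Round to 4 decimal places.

SSR = 7.4034

Compute the Gram sums: Σd·d = 103, Σd = 15, Σ1 = 5.
Moment sums: Σd·f = 267, Σf = 34.
Normal equations: [[103, 15]; [15, 5]]·[m, b]ᵀ = [267, 34]ᵀ.
Eliminating b: 5·(row 1) − 15·(row 2) gives 290·m = 5·267 − 15·34 = 825, so m = 165/58.
Then b = (34 − 15·(165/58))/5 = -503/290.
Residuals: -61/145, -16/145, -277/290, 683/290, -126/145; SSR = 2147/290.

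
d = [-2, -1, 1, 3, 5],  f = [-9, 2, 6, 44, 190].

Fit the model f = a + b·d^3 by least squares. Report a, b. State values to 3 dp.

From the data, Σ1 = 5, Σd^3 = 144, Σd^3·d^3 = 16420.
For Aᵀf: Σf = 233, Σd^3·f = 25014.
Eliminating b: 16420·(row 1) − 144·(row 2) gives 61364·a = 16420·233 − 144·25014 = 223844, so a = 55961/15341.
Then b = (25014 − 144·(55961/15341))/16420 = 45759/30682.

a = 3.648, b = 1.491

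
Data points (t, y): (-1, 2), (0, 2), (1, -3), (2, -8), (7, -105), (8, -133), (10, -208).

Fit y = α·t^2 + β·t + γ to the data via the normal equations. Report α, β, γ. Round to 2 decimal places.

The normal system MᵀM·[α, β, γ]ᵀ = Mᵀy is [[16515, 1863, 219]; [1863, 219, 27]; [219, 27, 7]]·[α, β, γ]ᵀ = [-34490, -3900, -453]ᵀ.
Row-reducing yields α = -11795/6084, β = -1051/676, γ = 151/78.

α = -1.94, β = -1.55, γ = 1.94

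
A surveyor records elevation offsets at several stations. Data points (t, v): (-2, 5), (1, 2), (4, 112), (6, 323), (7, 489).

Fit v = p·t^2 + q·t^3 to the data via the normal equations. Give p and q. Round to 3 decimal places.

p = 3.039, q = 0.991

Normal-equation sums: Σt^2·t^2 = 3970, Σt^2·t^3 = 25576, Σt^3·t^3 = 168466.
Moment sums: Σt^2·v = 37403, Σt^3·v = 244625.
XᵀX·[p, q]ᵀ = Xᵀv becomes [[3970, 25576]; [25576, 168466]]·[p, q]ᵀ = [37403, 244625]ᵀ.
Δ = 3970·168466 − 25576² = 14678244.
p = (37403·168466 − 25576·244625)/14678244 = 151717/49926; q = (3970·244625 − 25576·37403)/14678244 = 49463/49926.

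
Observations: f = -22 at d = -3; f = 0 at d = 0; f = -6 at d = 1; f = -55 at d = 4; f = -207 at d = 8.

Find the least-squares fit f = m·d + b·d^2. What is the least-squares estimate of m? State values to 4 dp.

m = -1.7558

The normal equations are: 90·m + 550·b = -1816;  550·m + 4434·b = -14332.
Eliminating b: 4434·(row 1) − 550·(row 2) gives 96560·m = 4434·(-1816) − 550·(-14332) = -169544, so m = -21193/12070.
Then b = ((-14332) − 550·(-21193/12070))/4434 = -7277/2414.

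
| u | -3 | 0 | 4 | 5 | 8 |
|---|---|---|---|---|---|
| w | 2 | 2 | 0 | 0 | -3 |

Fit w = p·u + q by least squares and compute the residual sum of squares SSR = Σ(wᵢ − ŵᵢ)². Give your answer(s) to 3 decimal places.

SSR = 2.417

From the data, Σu·u = 114, Σu = 14, Σ1 = 5.
Right-hand side: Σu·w = -30, Σw = 1.
So MᵀM·[p, q]ᵀ = Mᵀw: [[114, 14]; [14, 5]]·[p, q]ᵀ = [-30, 1]ᵀ.
Determinant 114·5 − 14² = 374.
p = ((-30)·5 − 14·1)/374 = -82/187; q = (114·1 − 14·(-30))/374 = 267/187.
Residuals: -139/187, 107/187, 61/187, 13/17, -172/187; SSR = 452/187.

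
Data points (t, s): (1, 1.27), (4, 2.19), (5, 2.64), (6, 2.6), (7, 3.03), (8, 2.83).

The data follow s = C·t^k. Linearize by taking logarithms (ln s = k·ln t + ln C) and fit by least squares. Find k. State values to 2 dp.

Taking logs, ln s = k·ln t + ln C, so regress ln s on ln t.
AᵀA = [[15.8331, 8.8128]; [8.8128, 6]], rhs = [8.6815, 5.0980]ᵀ  (here Σln t = 8.8128, Σ(ln t)² = 15.8331, Σln s = 5.0980, Σln t·ln s = 8.6815).
Slope k = (n·Σln t·ln s − Σln t·Σln s)/(n·Σ(ln t)² − (Σln t)²) = (6·8.6815 − 8.8128·5.0980)/17.3327 = 0.41314; ln C = (Σln s − k·Σln t)/n = 0.24285.

k = 0.41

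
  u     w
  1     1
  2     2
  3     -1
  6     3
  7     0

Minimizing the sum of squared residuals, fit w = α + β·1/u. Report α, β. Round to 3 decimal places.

MᵀM·[α, β]ᵀ = Mᵀw reads: 5·α + (15/7)·β = 5;  (15/7)·α + (1243/882)·β = 13/6.
(Σ1 = 5, Σ1/u = 15/7, Σ1/u·1/u = 1243/882, Σw = 5, Σ1/u·w = 13/6.)
Determinant 5·(1243/882) − (15/7)² = 2165/882.
α = (5·(1243/882) − (15/7)·(13/6))/(2165/882) = 424/433; β = (5·(13/6) − (15/7)·5)/(2165/882) = 21/433.

α = 0.979, β = 0.048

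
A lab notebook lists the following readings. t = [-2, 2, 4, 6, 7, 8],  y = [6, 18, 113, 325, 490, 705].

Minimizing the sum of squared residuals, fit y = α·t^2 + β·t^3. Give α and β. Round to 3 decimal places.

α = 3.077, β = 0.991

Entries of MᵀM: Σt^2·t^2 = 8081, Σt^2·t^3 = 58375, Σt^3·t^3 = 430673.
Right-hand side: Σt^2·y = 82734, Σt^3·y = 606558.
MᵀM·[α, β]ᵀ = Mᵀy becomes [[8081, 58375]; [58375, 430673]]·[α, β]ᵀ = [82734, 606558]ᵀ.
det = 8081·430673 − 58375² = 72627888.
α = (82734·430673 − 58375·606558)/72627888 = 18623061/6052324; β = (8081·606558 − 58375·82734)/72627888 = 5999829/6052324.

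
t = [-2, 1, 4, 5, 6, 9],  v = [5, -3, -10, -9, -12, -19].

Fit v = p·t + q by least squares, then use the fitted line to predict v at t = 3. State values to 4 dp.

From the data, Σt·t = 163, Σt = 23, Σ1 = 6.
For Xᵀv: Σt·v = -341, Σv = -48.
So XᵀX·[p, q]ᵀ = Xᵀv: [[163, 23]; [23, 6]]·[p, q]ᵀ = [-341, -48]ᵀ.
Eliminating q: 6·(row 1) − 23·(row 2) gives 449·p = 6·(-341) − 23·(-48) = -942, so p = -942/449.
Then q = ((-48) − 23·(-942/449))/6 = 19/449.
At t = 3: v̂ = (-942/449)·(3) + (19/449)·(1) = -2807/449.

v̂ = -6.2517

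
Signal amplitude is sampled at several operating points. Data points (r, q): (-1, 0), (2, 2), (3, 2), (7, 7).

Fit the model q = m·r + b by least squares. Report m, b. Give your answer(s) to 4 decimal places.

With design matrix A, AᵀA = [[63, 11]; [11, 4]] and Aᵀq = [59, 11]ᵀ.
Eliminating b: 4·(row 1) − 11·(row 2) gives 131·m = 4·59 − 11·11 = 115, so m = 115/131.
Then b = (11 − 11·(115/131))/4 = 44/131.

m = 0.8779, b = 0.3359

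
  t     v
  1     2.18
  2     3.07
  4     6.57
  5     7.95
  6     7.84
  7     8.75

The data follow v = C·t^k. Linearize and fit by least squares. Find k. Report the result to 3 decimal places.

With ln vᵢ as the transformed response and ln tᵢ as the regressor:
Σln t = 7.4265, Σ(ln t)² = 11.9895, Σln v = 10.0850, Σln t·ln v = 14.6343.
Normal system: [[11.9895, 7.4265]; [7.4265, 6]]·[k, ln C]ᵀ = [14.6343, 10.0850]ᵀ.
Slope k = (n·Σln t·ln v − Σln t·Σln v)/(n·Σ(ln t)² − (Σln t)²) = (6·14.6343 − 7.4265·10.0850)/16.7835 = 0.76916; ln C = (Σln v − k·Σln t)/n = 0.72880.

k = 0.769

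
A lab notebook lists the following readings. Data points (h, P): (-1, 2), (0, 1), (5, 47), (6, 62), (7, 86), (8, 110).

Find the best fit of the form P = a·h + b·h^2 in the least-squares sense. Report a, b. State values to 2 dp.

a = 1.06, b = 1.59

Normal-equation sums: Σh·h = 175, Σh·h^2 = 1195, Σh^2·h^2 = 8419.
Right-hand side: Σh·P = 2087, Σh^2·P = 14663.
MᵀM·[a, b]ᵀ = MᵀP becomes [[175, 1195]; [1195, 8419]]·[a, b]ᵀ = [2087, 14663]ᵀ.
Eliminating b: 8419·(row 1) − 1195·(row 2) gives 45300·a = 8419·2087 − 1195·14663 = 48168, so a = 4014/3775.
Then b = (14663 − 1195·(4014/3775))/8419 = 1201/755.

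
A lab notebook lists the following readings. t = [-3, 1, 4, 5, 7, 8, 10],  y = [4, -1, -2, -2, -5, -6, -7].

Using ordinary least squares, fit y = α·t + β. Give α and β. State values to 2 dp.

Compute the Gram sums: Σt·t = 264, Σt = 32, Σ1 = 7.
For Mᵀy: Σt·y = -184, Σy = -19.
Normal equations: [[264, 32]; [32, 7]]·[α, β]ᵀ = [-184, -19]ᵀ.
Eliminating β: 7·(row 1) − 32·(row 2) gives 824·α = 7·(-184) − 32·(-19) = -680, so α = -85/103.
Then β = ((-19) − 32·(-85/103))/7 = 109/103.

α = -0.83, β = 1.06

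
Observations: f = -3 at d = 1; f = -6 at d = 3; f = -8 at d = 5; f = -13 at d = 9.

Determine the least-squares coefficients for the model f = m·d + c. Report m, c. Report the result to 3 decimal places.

With design matrix M, MᵀM = [[116, 18]; [18, 4]] and Mᵀf = [-178, -30]ᵀ.
Determinant 116·4 − 18² = 140.
m = ((-178)·4 − 18·(-30))/140 = -43/35; c = (116·(-30) − 18·(-178))/140 = -69/35.

m = -1.229, c = -1.971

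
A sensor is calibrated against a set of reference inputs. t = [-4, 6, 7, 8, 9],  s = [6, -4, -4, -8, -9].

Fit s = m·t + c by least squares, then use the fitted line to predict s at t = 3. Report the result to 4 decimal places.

MᵀM·[m, c]ᵀ = Mᵀs reads: 246·m + 26·c = -221;  26·m + 5·c = -19.
Eliminating c: 5·(row 1) − 26·(row 2) gives 554·m = 5·(-221) − 26·(-19) = -611, so m = -611/554.
Then c = ((-19) − 26·(-611/554))/5 = 536/277.
At t = 3: ŝ = (-611/554)·(3) + (536/277)·(1) = -761/554.

ŝ = -1.3736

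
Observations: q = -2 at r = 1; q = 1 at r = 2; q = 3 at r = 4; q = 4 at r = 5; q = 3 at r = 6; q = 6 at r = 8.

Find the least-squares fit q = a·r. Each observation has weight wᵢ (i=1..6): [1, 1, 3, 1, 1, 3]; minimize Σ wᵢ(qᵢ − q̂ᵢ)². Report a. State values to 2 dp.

a = 0.71

Entries of MᵀWM: Σwᵢ·r·r = 306.
For MᵀWq: Σwᵢ·r·q = 218.
So MᵀWM·[a]ᵀ = MᵀWq: [[306]]·[a]ᵀ = [218]ᵀ.
Hence a = 218 / 306 ≈ 0.712418.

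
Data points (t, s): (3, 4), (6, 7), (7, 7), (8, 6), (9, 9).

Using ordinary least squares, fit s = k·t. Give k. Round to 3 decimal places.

AᵀA·[k]ᵀ = Aᵀs reads: 239·k = 232.
Hence k = 232 / 239 ≈ 0.970711.

k = 0.971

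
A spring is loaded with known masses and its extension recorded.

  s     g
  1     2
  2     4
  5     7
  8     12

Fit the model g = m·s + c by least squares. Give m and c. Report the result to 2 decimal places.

The normal system XᵀX·[m, c]ᵀ = Xᵀg is [[94, 16]; [16, 4]]·[m, c]ᵀ = [141, 25]ᵀ.
det = 94·4 − 16² = 120.
m = (141·4 − 16·25)/120 = 41/30; c = (94·25 − 16·141)/120 = 47/60.

m = 1.37, c = 0.78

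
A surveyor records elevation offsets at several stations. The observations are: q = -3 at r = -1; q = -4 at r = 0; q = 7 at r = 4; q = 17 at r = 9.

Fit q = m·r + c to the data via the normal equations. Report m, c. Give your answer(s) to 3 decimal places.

m = 2.145, c = -2.185

Entries of XᵀX: Σr·r = 98, Σr = 12, Σ1 = 4.
For Xᵀq: Σr·q = 184, Σq = 17.
XᵀX·[m, c]ᵀ = Xᵀq becomes [[98, 12]; [12, 4]]·[m, c]ᵀ = [184, 17]ᵀ.
Determinant 98·4 − 12² = 248.
m = (184·4 − 12·17)/248 = 133/62; c = (98·17 − 12·184)/248 = -271/124.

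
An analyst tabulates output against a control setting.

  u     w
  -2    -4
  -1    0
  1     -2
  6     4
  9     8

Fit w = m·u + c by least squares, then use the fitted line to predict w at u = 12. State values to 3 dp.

The normal system XᵀX·[m, c]ᵀ = Xᵀw is [[123, 13]; [13, 5]]·[m, c]ᵀ = [102, 6]ᵀ.
Δ = 123·5 − 13² = 446.
m = (102·5 − 13·6)/446 = 216/223; c = (123·6 − 13·102)/446 = -294/223.
At u = 12: ŵ = (216/223)·(12) + (-294/223)·(1) = 2298/223.

ŵ = 10.305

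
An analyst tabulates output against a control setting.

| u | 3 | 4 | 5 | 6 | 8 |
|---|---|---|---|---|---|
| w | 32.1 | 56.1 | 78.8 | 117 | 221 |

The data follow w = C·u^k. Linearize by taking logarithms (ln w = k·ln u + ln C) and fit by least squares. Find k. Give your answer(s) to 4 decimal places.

With ln wᵢ as the transformed response and ln uᵢ as the regressor:
Over the data: Σln u = 7.9655, Σ(ln u)² = 13.2535, Σln w = 22.0232, Σln u·ln w = 36.1798.
Normal system: [[13.2535, 7.9655]; [7.9655, 5]]·[k, ln C]ᵀ = [36.1798, 22.0232]ᵀ.
Solving (det = 2.8177): k = 1.94200, ln C = 1.31084.

k = 1.9420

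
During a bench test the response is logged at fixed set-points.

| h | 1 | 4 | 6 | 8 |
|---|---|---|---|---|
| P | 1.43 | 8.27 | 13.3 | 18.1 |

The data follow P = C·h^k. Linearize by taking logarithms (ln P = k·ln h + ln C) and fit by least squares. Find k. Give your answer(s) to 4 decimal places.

With ln Pᵢ as the transformed response and ln hᵢ as the regressor:
AᵀA = [[9.4563, 5.2575]; [5.2575, 4]], rhs = [13.5873, 7.9540]ᵀ  (here Σln h = 5.2575, Σ(ln h)² = 9.4563, Σln P = 7.9540, Σln h·ln P = 13.5873).
Slope k = (n·Σln h·ln P − Σln h·Σln P)/(n·Σ(ln h)² − (Σln h)²) = (4·13.5873 − 5.2575·7.9540)/10.1839 = 1.23047; ln C = (Σln P − k·Σln h)/n = 0.37120.

k = 1.2305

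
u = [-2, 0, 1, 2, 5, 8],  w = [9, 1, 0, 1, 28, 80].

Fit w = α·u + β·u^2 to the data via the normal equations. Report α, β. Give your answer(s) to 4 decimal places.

With design matrix A, AᵀA = [[98, 638]; [638, 4754]] and Aᵀw = [764, 5860]ᵀ.
det = 98·4754 − 638² = 58848.
α = (764·4754 − 638·5860)/58848 = -3332/1839; β = (98·5860 − 638·764)/58848 = 2714/1839.

α = -1.8119, β = 1.4758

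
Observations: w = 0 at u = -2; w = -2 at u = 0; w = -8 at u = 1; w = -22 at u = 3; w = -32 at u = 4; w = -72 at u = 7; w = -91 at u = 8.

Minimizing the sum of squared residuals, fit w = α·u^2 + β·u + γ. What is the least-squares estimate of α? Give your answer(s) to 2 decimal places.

With design matrix M, MᵀM = [[6851, 939, 143]; [939, 143, 21]; [143, 21, 7]] and Mᵀw = [-10070, -1434, -227]ᵀ.
Inverting the 3×3 Gram matrix, [α, β, γ]ᵀ = [-35411/37994, -659367/189970, -282687/94985]ᵀ.

α = -0.93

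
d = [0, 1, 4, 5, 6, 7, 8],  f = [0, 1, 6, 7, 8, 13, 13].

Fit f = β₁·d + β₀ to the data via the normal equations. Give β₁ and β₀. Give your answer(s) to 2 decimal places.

β₁ = 1.68, β₀ = -0.60

XᵀX·[β₁, β₀]ᵀ = Xᵀf reads: 191·β₁ + 31·β₀ = 303;  31·β₁ + 7·β₀ = 48.
Determinant 191·7 − 31² = 376.
β₁ = (303·7 − 31·48)/376 = 633/376; β₀ = (191·48 − 31·303)/376 = -225/376.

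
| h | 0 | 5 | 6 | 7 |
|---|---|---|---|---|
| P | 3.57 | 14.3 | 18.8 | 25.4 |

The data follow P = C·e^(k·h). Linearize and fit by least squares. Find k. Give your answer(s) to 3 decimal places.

Linearized form: ln P = k·h + ln C. From the 4 transformed points,
XᵀX = [[110.0000, 18.0000]; [18.0000, 4]], rhs = [53.5477, 10.1014]ᵀ  (here Σh = 18.0000, Σ(h)² = 110.0000, Σln P = 10.1014, Σh·ln P = 53.5477).
Solving (det = 116.0000): k = 0.27901, ln C = 1.26982.

k = 0.279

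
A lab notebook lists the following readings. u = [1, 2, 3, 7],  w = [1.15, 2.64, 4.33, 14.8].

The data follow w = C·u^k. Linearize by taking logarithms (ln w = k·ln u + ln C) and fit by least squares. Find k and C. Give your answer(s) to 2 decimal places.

With ln wᵢ as the transformed response and ln uᵢ as the regressor:
Σln u = 3.7377, Σ(ln u)² = 5.4740, Σln w = 5.2707, Σln u·ln w = 7.5265.
Equations: 5.4740·k + 3.7377·ln C = 7.5265;  3.7377·k + 4·ln C = 5.2707.
Solving (det = 7.9257): k = 1.31290, ln C = 0.09088, so C = exp(0.09088) = 1.09514.

k = 1.31, C = 1.10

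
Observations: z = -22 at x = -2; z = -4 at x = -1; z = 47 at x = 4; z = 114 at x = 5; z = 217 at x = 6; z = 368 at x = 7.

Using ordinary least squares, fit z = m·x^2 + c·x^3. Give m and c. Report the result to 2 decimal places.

m = -2.89, c = 1.49

Entries of MᵀM: Σx^2·x^2 = 4595, Σx^2·x^3 = 28699, Σx^3·x^3 = 184091.
Moment sums: Σx^2·z = 29354, Σx^3·z = 190534.
MᵀM·[m, c]ᵀ = Mᵀz becomes [[4595, 28699]; [28699, 184091]]·[m, c]ᵀ = [29354, 190534]ᵀ.
det = 4595·184091 − 28699² = 22265544.
m = (29354·184091 − 28699·190534)/22265544 = -5360671/1855462; c = (4595·190534 − 28699·29354)/22265544 = 2756107/1855462.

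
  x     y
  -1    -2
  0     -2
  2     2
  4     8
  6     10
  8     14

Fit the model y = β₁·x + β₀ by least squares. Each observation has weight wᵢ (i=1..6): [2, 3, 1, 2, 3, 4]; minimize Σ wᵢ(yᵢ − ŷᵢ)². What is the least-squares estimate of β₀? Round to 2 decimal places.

β₀ = -1.05

The normal system MᵀWM·[β₁, β₀]ᵀ = MᵀWy is [[402, 58]; [58, 15]]·[β₁, β₀]ᵀ = [700, 94]ᵀ.
Eliminating β₀: 15·(row 1) − 58·(row 2) gives 2666·β₁ = 15·700 − 58·94 = 5048, so β₁ = 2524/1333.
Then β₀ = (94 − 58·(2524/1333))/15 = -1406/1333.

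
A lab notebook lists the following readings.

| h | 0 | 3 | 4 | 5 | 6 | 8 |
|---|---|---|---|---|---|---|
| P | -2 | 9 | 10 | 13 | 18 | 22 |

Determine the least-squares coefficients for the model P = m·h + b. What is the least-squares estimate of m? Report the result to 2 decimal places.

The normal system AᵀA·[m, b]ᵀ = AᵀP is [[150, 26]; [26, 6]]·[m, b]ᵀ = [416, 70]ᵀ.
Determinant 150·6 − 26² = 224.
m = (416·6 − 26·70)/224 = 169/56; b = (150·70 − 26·416)/224 = -79/56.

m = 3.02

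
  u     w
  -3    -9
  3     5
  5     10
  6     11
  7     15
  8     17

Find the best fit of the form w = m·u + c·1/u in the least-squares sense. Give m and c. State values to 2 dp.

Forming AᵀA = [[192, 6]; [6, 25561/78400]] and Aᵀw = [399, 715/56]ᵀ gives AᵀA·[m, c]ᵀ = Aᵀw.
Determinant 192·(25561/78400) − 6² = 32583/1225.
m = (399·(25561/78400) − 6·(715/56))/(32583/1225) = 1397613/695104; c = (192·(715/56) − 6·399)/(32583/1225) = 23450/10861.

m = 2.01, c = 2.16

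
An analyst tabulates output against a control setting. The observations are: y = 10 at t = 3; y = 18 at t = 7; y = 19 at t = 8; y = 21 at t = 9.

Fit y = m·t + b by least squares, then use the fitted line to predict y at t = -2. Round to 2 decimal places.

ŷ = 0.98

Sums needed: Σt·t = 203, Σt = 27, Σ1 = 4.
For Xᵀy: Σt·y = 497, Σy = 68.
XᵀX·[m, b]ᵀ = Xᵀy becomes [[203, 27]; [27, 4]]·[m, b]ᵀ = [497, 68]ᵀ.
Determinant 203·4 − 27² = 83.
m = (497·4 − 27·68)/83 = 152/83; b = (203·68 − 27·497)/83 = 385/83.
At t = -2: ŷ = (152/83)·(-2) + (385/83)·(1) = 81/83.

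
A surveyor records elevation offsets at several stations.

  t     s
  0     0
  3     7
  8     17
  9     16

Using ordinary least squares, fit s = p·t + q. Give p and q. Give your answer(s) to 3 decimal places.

p = 1.870, q = 0.648

Forming AᵀA = [[154, 20]; [20, 4]] and Aᵀs = [301, 40]ᵀ gives AᵀA·[p, q]ᵀ = Aᵀs.
Eliminating q: 4·(row 1) − 20·(row 2) gives 216·p = 4·301 − 20·40 = 404, so p = 101/54.
Then q = (40 − 20·(101/54))/4 = 35/54.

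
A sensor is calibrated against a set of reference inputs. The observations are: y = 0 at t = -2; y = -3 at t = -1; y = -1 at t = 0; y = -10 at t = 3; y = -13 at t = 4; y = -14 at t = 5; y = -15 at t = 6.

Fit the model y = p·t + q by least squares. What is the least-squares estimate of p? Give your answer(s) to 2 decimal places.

Normal-equation sums: Σt·t = 91, Σt = 15, Σ1 = 7.
Right-hand side: Σt·y = -239, Σy = -56.
Normal equations: [[91, 15]; [15, 7]]·[p, q]ᵀ = [-239, -56]ᵀ.
Δ = 91·7 − 15² = 412.
p = ((-239)·7 − 15·(-56))/412 = -833/412; q = (91·(-56) − 15·(-239))/412 = -1511/412.

p = -2.02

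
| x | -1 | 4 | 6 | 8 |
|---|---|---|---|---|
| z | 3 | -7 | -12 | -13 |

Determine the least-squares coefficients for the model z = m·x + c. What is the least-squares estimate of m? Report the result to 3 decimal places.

Setting ∂/∂m … = 0 gives: 117·m + 17·c = -207;  17·m + 4·c = -29.
(Σx·x = 117, Σx = 17, Σ1 = 4, Σx·z = -207, Σz = -29.)
Δ = 117·4 − 17² = 179.
m = ((-207)·4 − 17·(-29))/179 = -335/179; c = (117·(-29) − 17·(-207))/179 = 126/179.

m = -1.872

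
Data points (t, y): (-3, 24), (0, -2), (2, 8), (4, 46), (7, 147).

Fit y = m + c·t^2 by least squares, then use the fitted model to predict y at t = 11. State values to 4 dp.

Sums needed: Σ1 = 5, Σt^2 = 78, Σt^2·t^2 = 2754.
Right-hand side: Σy = 223, Σt^2·y = 8187.
MᵀM·[m, c]ᵀ = Mᵀy becomes [[5, 78]; [78, 2754]]·[m, c]ᵀ = [223, 8187]ᵀ.
Δ = 5·2754 − 78² = 7686.
m = (223·2754 − 78·8187)/7686 = -194/61; c = (5·8187 − 78·223)/7686 = 1121/366.
At t = 11: ŷ = (-194/61)·(1) + (1121/366)·(121) = 134477/366.

ŷ = 367.4235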